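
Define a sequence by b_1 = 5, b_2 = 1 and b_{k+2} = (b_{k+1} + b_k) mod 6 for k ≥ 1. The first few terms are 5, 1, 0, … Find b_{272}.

Computing terms: b_1 = 5, b_2 = 1, b_3 = 0, b_4 = 1, b_5 = 1, b_6 = 2, b_7 = 3, b_8 = 5, b_9 = 2, b_{10} = 1, b_{11} = 3, b_{12} = 4, b_{13} = 1, b_{14} = 5, b_{15} = 0, b_{16} = 5, b_{17} = 5, b_{18} = 4, b_{19} = 3, b_{20} = 1, b_{21} = 4, b_{22} = 5, b_{23} = 3, b_{24} = 2, b_{25} = 5, b_{26} = 1.
The sequence repeats with period 24.
So b_{272} = b_{1 + ((272-1) mod 24)} = b_8 = 5.

5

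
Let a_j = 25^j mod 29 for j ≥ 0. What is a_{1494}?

Listing terms: a_0 = 1, a_1 = 25, a_2 = 16, a_3 = 23, a_4 = 24, a_5 = 20, a_6 = 7, a_7 = 1.
Since a_7 = a_0 = 1, the sequence is periodic with period 7.
So a_{1494} = a_{0 + ((1494-0) mod 7)} = a_3 = 23.

23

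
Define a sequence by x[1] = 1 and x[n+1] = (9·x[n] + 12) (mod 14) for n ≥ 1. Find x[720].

5

Listing terms: x[1] = 1,  x[2] = 7,  x[3] = 5,  x[4] = 1.
Since x[4] = x[1] = 1, the sequence is periodic with period 3.
(720 - 1) mod 3 = 2, so x[720] = x[3] = 5.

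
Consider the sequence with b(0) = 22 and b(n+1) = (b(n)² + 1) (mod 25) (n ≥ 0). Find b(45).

2

We have b(0) = 22; b(1) = 10; b(2) = 1; b(3) = 2; b(4) = 5; b(5) = 1.
Since b(5) = b(2) = 1, the sequence is eventually periodic: after a pre-period of length 2 it cycles with period 3.
For n ≥ 2, b(n) depends only on (n - 2) mod 3. (45 - 2) mod 3 = 1, so b(45) = b(3) = 2.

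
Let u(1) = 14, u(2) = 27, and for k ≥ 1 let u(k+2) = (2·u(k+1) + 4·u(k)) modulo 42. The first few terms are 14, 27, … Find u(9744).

26

We have u(1) = 14,  u(2) = 27,  u(3) = 26,  u(4) = 34,  u(5) = 4,  u(6) = 18,  u(7) = 10,  u(8) = 8,  u(9) = 14,  u(10) = 18,  u(11) = 8,  u(12) = 4,  u(13) = 40,  u(14) = 12,  u(15) = 16,  u(16) = 38,  u(17) = 14,  u(18) = 12,  u(19) = 38,  u(20) = 40,  u(21) = 22,  u(22) = 36,  u(23) = 34,  u(24) = 2,  u(25) = 14,  u(26) = 36,  u(27) = 2,  u(28) = 22,  u(29) = 10,  u(30) = 24,  u(31) = 4,  u(32) = 20,  u(33) = 14,  u(34) = 24,  u(35) = 20,  u(36) = 10,  u(37) = 16,  u(38) = 30,  u(39) = 40,  u(40) = 32,  u(41) = 14,  u(42) = 30,  u(43) = 32,  u(44) = 16,  u(45) = 34,  u(46) = 6,  u(47) = 22,  u(48) = 26,  u(49) = 14,  u(50) = 6,  u(51) = 26,  u(52) = 34.
Since (u(51), u(52)) = (u(3), u(4)) = (26, 34) (two consecutive terms determine the rest), the sequence is eventually periodic: after a pre-period of length 2 it cycles with period 48.
For k ≥ 3, u(k) depends only on (k - 3) mod 48. (9744 - 3) mod 48 = 45, so u(9744) = u(48) = 26.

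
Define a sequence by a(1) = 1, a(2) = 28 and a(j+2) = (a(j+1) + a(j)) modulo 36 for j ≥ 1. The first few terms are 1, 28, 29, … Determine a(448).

33

a(1) = 1; a(2) = 28; a(3) = 29; a(4) = 21; a(5) = 14; a(6) = 35; a(7) = 13; a(8) = 12; a(9) = 25; a(10) = 1; a(11) = 26; a(12) = 27; a(13) = 17; a(14) = 8; a(15) = 25; a(16) = 33; a(17) = 22; a(18) = 19; a(19) = 5; a(20) = 24; a(21) = 29; a(22) = 17; a(23) = 10; a(24) = 27; a(25) = 1; a(26) = 28.
The sequence repeats with period 24.
So a(448) = a(1 + ((448-1) mod 24)) = a(16) = 33.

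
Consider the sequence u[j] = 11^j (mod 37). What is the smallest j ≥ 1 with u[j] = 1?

Computing terms: u[0] = 1,  u[1] = 11,  u[2] = 10,  u[3] = 36,  u[4] = 26,  u[5] = 27,  u[6] = 1.
Since u[6] = u[0] = 1, the sequence is periodic with period 6.
The value 1 next appears (with j ≥ 1) at u[6].

6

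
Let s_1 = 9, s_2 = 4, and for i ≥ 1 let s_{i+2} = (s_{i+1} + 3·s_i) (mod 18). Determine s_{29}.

10

We have s_1 = 9; s_2 = 4; s_3 = 13; s_4 = 7; s_5 = 10; s_6 = 13; s_7 = 7.
Since (s_6, s_7) = (s_3, s_4) = (13, 7) (two consecutive terms determine the rest), the sequence is eventually periodic: after a pre-period of length 2 it cycles with period 3.
For i ≥ 3, s_i depends only on (i - 3) mod 3. (29 - 3) mod 3 = 2, so s_{29} = s_5 = 10.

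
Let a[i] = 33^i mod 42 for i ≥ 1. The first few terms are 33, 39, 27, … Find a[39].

27

Listing terms: a[1] = 33, a[2] = 39, a[3] = 27, a[4] = 9, a[5] = 3, a[6] = 15, a[7] = 33.
Since a[7] = a[1] = 33, the sequence is periodic with period 6.
So a[39] = a[1 + ((39-1) mod 6)] = a[3] = 27.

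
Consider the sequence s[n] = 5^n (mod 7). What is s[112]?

2

s[1] = 5; s[2] = 4; s[3] = 6; s[4] = 2; s[5] = 3; s[6] = 1; s[7] = 5.
Since s[7] = s[1] = 5, the sequence is periodic with period 6.
So s[112] = s[1 + ((112-1) mod 6)] = s[4] = 2.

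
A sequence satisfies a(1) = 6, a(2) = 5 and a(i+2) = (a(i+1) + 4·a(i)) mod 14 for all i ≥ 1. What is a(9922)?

Listing terms: a(1) = 6; a(2) = 5; a(3) = 1; a(4) = 7; a(5) = 11; a(6) = 11; a(7) = 13; a(8) = 1; a(9) = 11; a(10) = 1; a(11) = 3; a(12) = 7; a(13) = 5; a(14) = 5; a(15) = 11; a(16) = 3; a(17) = 5; a(18) = 3; a(19) = 9; a(20) = 7; a(21) = 1; a(22) = 1; a(23) = 5; a(24) = 9; a(25) = 1; a(26) = 9; a(27) = 13; a(28) = 7; a(29) = 3; a(30) = 3; a(31) = 1; a(32) = 13; a(33) = 3; a(34) = 13; a(35) = 11; a(36) = 7; a(37) = 9; a(38) = 9; a(39) = 3; a(40) = 11; a(41) = 9; a(42) = 11; a(43) = 5; a(44) = 7; a(45) = 13; a(46) = 13; a(47) = 9; a(48) = 5; a(49) = 13; a(50) = 5; a(51) = 1.
Since (a(50), a(51)) = (a(2), a(3)) = (5, 1) (two consecutive terms determine the rest), the sequence is eventually periodic: after a pre-period of length 1 it cycles with period 48.
For i ≥ 2, a(i) depends only on (i - 2) mod 48. (9922 - 2) mod 48 = 32, so a(9922) = a(34) = 13.

13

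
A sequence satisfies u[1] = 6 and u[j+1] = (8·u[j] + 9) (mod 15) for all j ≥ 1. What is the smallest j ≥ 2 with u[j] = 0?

3

We have u[1] = 6,  u[2] = 12,  u[3] = 0,  u[4] = 9,  u[5] = 6.
The sequence repeats with period 4.
The value 0 first appears (with j ≥ 2) at u[3].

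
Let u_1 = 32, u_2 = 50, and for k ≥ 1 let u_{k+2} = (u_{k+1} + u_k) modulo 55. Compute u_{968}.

u_1 = 32; u_2 = 50; u_3 = 27; u_4 = 22; u_5 = 49; u_6 = 16; u_7 = 10; u_8 = 26; u_9 = 36; u_{10} = 7; u_{11} = 43; u_{12} = 50; u_{13} = 38; u_{14} = 33; u_{15} = 16; u_{16} = 49; u_{17} = 10; u_{18} = 4; u_{19} = 14; u_{20} = 18; u_{21} = 32; u_{22} = 50.
Since (u_{21}, u_{22}) = (u_1, u_2) = (32, 50) (two consecutive terms determine the rest), the sequence is periodic with period 20.
(968 - 1) mod 20 = 7, so u_{968} = u_8 = 26.

26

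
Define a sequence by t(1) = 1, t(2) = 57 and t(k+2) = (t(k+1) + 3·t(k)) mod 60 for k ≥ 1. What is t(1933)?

Computing terms: t(1) = 1; t(2) = 57; t(3) = 0; t(4) = 51; t(5) = 51; t(6) = 24; t(7) = 57; t(8) = 9; t(9) = 0; t(10) = 27; t(11) = 27; t(12) = 48; t(13) = 9; t(14) = 33; t(15) = 0; t(16) = 39; t(17) = 39; t(18) = 36; t(19) = 33; t(20) = 21; t(21) = 0; t(22) = 3; t(23) = 3; t(24) = 12; t(25) = 21; t(26) = 57; t(27) = 0.
Since (t(26), t(27)) = (t(2), t(3)) = (57, 0) (two consecutive terms determine the rest), the sequence is eventually periodic: after a pre-period of length 1 it cycles with period 24.
For k ≥ 2, t(k) depends only on (k - 2) mod 24. (1933 - 2) mod 24 = 11, so t(1933) = t(13) = 9.

9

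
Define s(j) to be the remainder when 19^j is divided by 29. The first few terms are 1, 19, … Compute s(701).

Computing terms: s(0) = 1; s(1) = 19; s(2) = 13; s(3) = 15; s(4) = 24; s(5) = 21; s(6) = 22; s(7) = 12; s(8) = 25; s(9) = 11; s(10) = 6; s(11) = 27; s(12) = 20; s(13) = 3; s(14) = 28; s(15) = 10; s(16) = 16; s(17) = 14; s(18) = 5; s(19) = 8; s(20) = 7; s(21) = 17; s(22) = 4; s(23) = 18; s(24) = 23; s(25) = 2; s(26) = 9; s(27) = 26; s(28) = 1.
The sequence repeats with period 28.
So s(701) = s(0 + ((701-0) mod 28)) = s(1) = 19.

19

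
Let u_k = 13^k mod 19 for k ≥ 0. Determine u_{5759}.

u_0 = 1,  u_1 = 13,  u_2 = 17,  u_3 = 12,  u_4 = 4,  u_5 = 14,  u_6 = 11,  u_7 = 10,  u_8 = 16,  u_9 = 18,  u_{10} = 6,  u_{11} = 2,  u_{12} = 7,  u_{13} = 15,  u_{14} = 5,  u_{15} = 8,  u_{16} = 9,  u_{17} = 3,  u_{18} = 1.
The sequence repeats with period 18.
So u_{5759} = u_{0 + ((5759-0) mod 18)} = u_{17} = 3.

3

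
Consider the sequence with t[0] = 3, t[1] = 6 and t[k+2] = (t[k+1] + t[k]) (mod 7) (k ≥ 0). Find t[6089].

1

Listing terms: t[0] = 3, t[1] = 6, t[2] = 2, t[3] = 1, t[4] = 3, t[5] = 4, t[6] = 0, t[7] = 4, t[8] = 4, t[9] = 1, t[10] = 5, t[11] = 6, t[12] = 4, t[13] = 3, t[14] = 0, t[15] = 3, t[16] = 3, t[17] = 6.
The sequence repeats with period 16.
So t[6089] = t[0 + ((6089-0) mod 16)] = t[9] = 1.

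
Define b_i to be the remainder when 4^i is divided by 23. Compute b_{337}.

Computing terms: b_1 = 4, b_2 = 16, b_3 = 18, b_4 = 3, b_5 = 12, b_6 = 2, b_7 = 8, b_8 = 9, b_9 = 13, b_{10} = 6, b_{11} = 1, b_{12} = 4.
Since b_{12} = b_1 = 4, the sequence is periodic with period 11.
So b_{337} = b_{1 + ((337-1) mod 11)} = b_7 = 8.

8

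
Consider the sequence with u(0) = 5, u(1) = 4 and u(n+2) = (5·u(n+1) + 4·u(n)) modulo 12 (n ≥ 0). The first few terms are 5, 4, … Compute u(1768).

u(0) = 5,  u(1) = 4,  u(2) = 4,  u(3) = 0,  u(4) = 4,  u(5) = 8,  u(6) = 8,  u(7) = 0,  u(8) = 8,  u(9) = 4,  u(10) = 4.
Since (u(9), u(10)) = (u(1), u(2)) = (4, 4) (two consecutive terms determine the rest), the sequence is eventually periodic: after a pre-period of length 1 it cycles with period 8.
For n ≥ 1, u(n) depends only on (n - 1) mod 8. (1768 - 1) mod 8 = 7, so u(1768) = u(8) = 8.

8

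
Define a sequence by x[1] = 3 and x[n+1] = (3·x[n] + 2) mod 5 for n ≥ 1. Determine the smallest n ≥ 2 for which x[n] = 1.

2

Computing terms: x[1] = 3, x[2] = 1, x[3] = 0, x[4] = 2, x[5] = 3.
Since x[5] = x[1] = 3, the sequence is periodic with period 4.
The value 1 first appears (with n ≥ 2) at x[2].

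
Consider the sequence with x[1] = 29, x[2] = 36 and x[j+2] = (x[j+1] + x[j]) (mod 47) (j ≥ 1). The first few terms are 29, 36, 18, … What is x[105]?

Computing terms: x[1] = 29,  x[2] = 36,  x[3] = 18,  x[4] = 7,  x[5] = 25,  x[6] = 32,  x[7] = 10,  x[8] = 42,  x[9] = 5,  x[10] = 0,  x[11] = 5,  x[12] = 5,  x[13] = 10,  x[14] = 15,  x[15] = 25,  x[16] = 40,  x[17] = 18,  x[18] = 11,  x[19] = 29,  x[20] = 40,  x[21] = 22,  x[22] = 15,  x[23] = 37,  x[24] = 5,  x[25] = 42,  x[26] = 0,  x[27] = 42,  x[28] = 42,  x[29] = 37,  x[30] = 32,  x[31] = 22,  x[32] = 7,  x[33] = 29,  x[34] = 36.
The sequence repeats with period 32.
(105 - 1) mod 32 = 8, so x[105] = x[9] = 5.

5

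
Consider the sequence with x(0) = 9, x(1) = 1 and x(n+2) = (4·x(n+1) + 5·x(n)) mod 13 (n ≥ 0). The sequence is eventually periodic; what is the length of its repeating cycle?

x(0) = 9; x(1) = 1; x(2) = 10; x(3) = 6; x(4) = 9; x(5) = 1.
The sequence repeats with period 4.

4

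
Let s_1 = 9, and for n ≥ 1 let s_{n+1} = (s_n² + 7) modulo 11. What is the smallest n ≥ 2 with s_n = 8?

5

s_1 = 9,  s_2 = 0,  s_3 = 7,  s_4 = 1,  s_5 = 8,  s_6 = 5,  s_7 = 10,  s_8 = 8.
Since s_8 = s_5 = 8, the sequence is eventually periodic: after a pre-period of length 4 it cycles with period 3.
The value 8 first appears (with n ≥ 2) at s_5.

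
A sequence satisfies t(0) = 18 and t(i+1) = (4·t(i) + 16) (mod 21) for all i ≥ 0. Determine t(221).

We have t(0) = 18,  t(1) = 4,  t(2) = 11,  t(3) = 18.
Since t(3) = t(0) = 18, the sequence is periodic with period 3.
So t(221) = t(0 + ((221-0) mod 3)) = t(2) = 11.

11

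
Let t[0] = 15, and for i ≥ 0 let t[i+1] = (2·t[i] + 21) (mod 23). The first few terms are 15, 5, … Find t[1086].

18

Computing terms: t[0] = 15; t[1] = 5; t[2] = 8; t[3] = 14; t[4] = 3; t[5] = 4; t[6] = 6; t[7] = 10; t[8] = 18; t[9] = 11; t[10] = 20; t[11] = 15.
Since t[11] = t[0] = 15, the sequence is periodic with period 11.
(1086 - 0) mod 11 = 8, so t[1086] = t[8] = 18.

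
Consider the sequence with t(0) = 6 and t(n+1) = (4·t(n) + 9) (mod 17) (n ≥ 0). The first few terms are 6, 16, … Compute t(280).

6

Computing terms: t(0) = 6; t(1) = 16; t(2) = 5; t(3) = 12; t(4) = 6.
The sequence repeats with period 4.
So t(280) = t(0 + ((280-0) mod 4)) = t(0) = 6.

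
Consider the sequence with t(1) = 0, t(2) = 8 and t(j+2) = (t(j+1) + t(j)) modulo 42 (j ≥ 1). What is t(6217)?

0

We have t(1) = 0; t(2) = 8; t(3) = 8; t(4) = 16; t(5) = 24; t(6) = 40; t(7) = 22; t(8) = 20; t(9) = 0; t(10) = 20; t(11) = 20; t(12) = 40; t(13) = 18; t(14) = 16; t(15) = 34; t(16) = 8; t(17) = 0; t(18) = 8.
The sequence repeats with period 16.
(6217 - 1) mod 16 = 8, so t(6217) = t(9) = 0.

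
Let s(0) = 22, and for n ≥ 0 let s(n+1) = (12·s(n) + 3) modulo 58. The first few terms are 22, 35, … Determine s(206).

17

Computing terms: s(0) = 22,  s(1) = 35,  s(2) = 17,  s(3) = 33,  s(4) = 51,  s(5) = 35.
Since s(5) = s(1) = 35, the sequence is eventually periodic: after a pre-period of length 1 it cycles with period 4.
For n ≥ 1, s(n) depends only on (n - 1) mod 4. (206 - 1) mod 4 = 1, so s(206) = s(2) = 17.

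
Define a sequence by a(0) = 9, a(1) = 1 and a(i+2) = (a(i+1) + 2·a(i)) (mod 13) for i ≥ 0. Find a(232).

7

We have a(0) = 9; a(1) = 1; a(2) = 6; a(3) = 8; a(4) = 7; a(5) = 10; a(6) = 11; a(7) = 5; a(8) = 1; a(9) = 11; a(10) = 0; a(11) = 9; a(12) = 9; a(13) = 1.
Since (a(12), a(13)) = (a(0), a(1)) = (9, 1) (two consecutive terms determine the rest), the sequence is periodic with period 12.
So a(232) = a(0 + ((232-0) mod 12)) = a(4) = 7.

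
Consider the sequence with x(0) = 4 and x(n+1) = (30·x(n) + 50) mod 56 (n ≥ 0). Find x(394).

x(0) = 4,  x(1) = 2,  x(2) = 54,  x(3) = 46,  x(4) = 30,  x(5) = 54.
Since x(5) = x(2) = 54, the sequence is eventually periodic: after a pre-period of length 2 it cycles with period 3.
For n ≥ 2, x(n) depends only on (n - 2) mod 3. (394 - 2) mod 3 = 2, so x(394) = x(4) = 30.

30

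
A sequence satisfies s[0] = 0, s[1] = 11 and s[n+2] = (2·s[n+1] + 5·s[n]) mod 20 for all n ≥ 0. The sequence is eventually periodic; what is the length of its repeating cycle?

Computing terms: s[0] = 0; s[1] = 11; s[2] = 2; s[3] = 19; s[4] = 8; s[5] = 11; s[6] = 2.
Since (s[5], s[6]) = (s[1], s[2]) = (11, 2) (two consecutive terms determine the rest), the sequence is eventually periodic: after a pre-period of length 1 it cycles with period 4.

4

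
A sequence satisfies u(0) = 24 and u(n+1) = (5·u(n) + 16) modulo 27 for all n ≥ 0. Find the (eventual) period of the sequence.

18

u(0) = 24; u(1) = 1; u(2) = 21; u(3) = 13; u(4) = 0; u(5) = 16; u(6) = 15; u(7) = 10; u(8) = 12; u(9) = 22; u(10) = 18; u(11) = 25; u(12) = 6; u(13) = 19; u(14) = 3; u(15) = 4; u(16) = 9; u(17) = 7; u(18) = 24.
Since u(18) = u(0) = 24, the sequence is periodic with period 18.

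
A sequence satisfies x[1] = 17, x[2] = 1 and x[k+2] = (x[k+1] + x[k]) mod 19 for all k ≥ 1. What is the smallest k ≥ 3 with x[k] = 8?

16

Computing terms: x[1] = 17,  x[2] = 1,  x[3] = 18,  x[4] = 0,  x[5] = 18,  x[6] = 18,  x[7] = 17,  x[8] = 16,  x[9] = 14,  x[10] = 11,  x[11] = 6,  x[12] = 17,  x[13] = 4,  x[14] = 2,  x[15] = 6,  x[16] = 8,  x[17] = 14,  x[18] = 3,  x[19] = 17,  x[20] = 1.
The sequence repeats with period 18.
The value 8 first appears (with k ≥ 3) at x[16].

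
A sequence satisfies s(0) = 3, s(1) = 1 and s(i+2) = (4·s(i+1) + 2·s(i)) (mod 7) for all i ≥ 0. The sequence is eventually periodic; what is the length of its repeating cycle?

48

We have s(0) = 3, s(1) = 1, s(2) = 3, s(3) = 0, s(4) = 6, s(5) = 3, s(6) = 3, s(7) = 4, s(8) = 1, s(9) = 5, s(10) = 1, s(11) = 0, s(12) = 2, s(13) = 1, s(14) = 1, s(15) = 6, s(16) = 5, s(17) = 4, s(18) = 5, s(19) = 0, s(20) = 3, s(21) = 5, s(22) = 5, s(23) = 2, s(24) = 4, s(25) = 6, s(26) = 4, s(27) = 0, s(28) = 1, s(29) = 4, s(30) = 4, s(31) = 3, s(32) = 6, s(33) = 2, s(34) = 6, s(35) = 0, s(36) = 5, s(37) = 6, s(38) = 6, s(39) = 1, s(40) = 2, s(41) = 3, s(42) = 2, s(43) = 0, s(44) = 4, s(45) = 2, s(46) = 2, s(47) = 5, s(48) = 3, s(49) = 1.
Since (s(48), s(49)) = (s(0), s(1)) = (3, 1) (two consecutive terms determine the rest), the sequence is periodic with period 48.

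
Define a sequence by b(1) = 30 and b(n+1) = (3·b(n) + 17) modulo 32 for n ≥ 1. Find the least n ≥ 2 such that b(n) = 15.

16

We have b(1) = 30, b(2) = 11, b(3) = 18, b(4) = 7, b(5) = 6, b(6) = 3, b(7) = 26, b(8) = 31, b(9) = 14, b(10) = 27, b(11) = 2, b(12) = 23, b(13) = 22, b(14) = 19, b(15) = 10, b(16) = 15, b(17) = 30.
Since b(17) = b(1) = 30, the sequence is periodic with period 16.
The value 15 first appears (with n ≥ 2) at b(16).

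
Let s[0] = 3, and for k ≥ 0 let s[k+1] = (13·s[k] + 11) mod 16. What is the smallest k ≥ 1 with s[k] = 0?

s[0] = 3, s[1] = 2, s[2] = 5, s[3] = 12, s[4] = 7, s[5] = 6, s[6] = 9, s[7] = 0, s[8] = 11, s[9] = 10, s[10] = 13, s[11] = 4, s[12] = 15, s[13] = 14, s[14] = 1, s[15] = 8, s[16] = 3.
Since s[16] = s[0] = 3, the sequence is periodic with period 16.
The value 0 first appears (with k ≥ 1) at s[7].

7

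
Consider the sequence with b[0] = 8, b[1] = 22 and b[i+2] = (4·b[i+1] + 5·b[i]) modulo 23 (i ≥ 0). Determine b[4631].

15

Listing terms: b[0] = 8; b[1] = 22; b[2] = 13; b[3] = 1; b[4] = 0; b[5] = 5; b[6] = 20; b[7] = 13; b[8] = 14; b[9] = 6; b[10] = 2; b[11] = 15; b[12] = 1; b[13] = 10; b[14] = 22; b[15] = 0; b[16] = 18; b[17] = 3; b[18] = 10; b[19] = 9; b[20] = 17; b[21] = 21; b[22] = 8; b[23] = 22.
Since (b[22], b[23]) = (b[0], b[1]) = (8, 22) (two consecutive terms determine the rest), the sequence is periodic with period 22.
So b[4631] = b[0 + ((4631-0) mod 22)] = b[11] = 15.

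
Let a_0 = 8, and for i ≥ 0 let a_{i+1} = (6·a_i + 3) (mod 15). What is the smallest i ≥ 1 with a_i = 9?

Computing terms: a_0 = 8, a_1 = 6, a_2 = 9, a_3 = 12, a_4 = 0, a_5 = 3, a_6 = 6.
Since a_6 = a_1 = 6, the sequence is eventually periodic: after a pre-period of length 1 it cycles with period 5.
The value 9 first appears (with i ≥ 1) at a_2.

2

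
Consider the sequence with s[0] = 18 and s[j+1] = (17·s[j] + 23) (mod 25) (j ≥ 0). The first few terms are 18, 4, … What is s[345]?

19

Computing terms: s[0] = 18; s[1] = 4; s[2] = 16; s[3] = 20; s[4] = 13; s[5] = 19; s[6] = 21; s[7] = 5; s[8] = 8; s[9] = 9; s[10] = 1; s[11] = 15; s[12] = 3; s[13] = 24; s[14] = 6; s[15] = 0; s[16] = 23; s[17] = 14; s[18] = 11; s[19] = 10; s[20] = 18.
The sequence repeats with period 20.
So s[345] = s[0 + ((345-0) mod 20)] = s[5] = 19.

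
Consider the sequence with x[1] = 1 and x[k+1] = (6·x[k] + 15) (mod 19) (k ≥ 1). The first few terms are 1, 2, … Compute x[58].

6

x[1] = 1; x[2] = 2; x[3] = 8; x[4] = 6; x[5] = 13; x[6] = 17; x[7] = 3; x[8] = 14; x[9] = 4; x[10] = 1.
The sequence repeats with period 9.
(58 - 1) mod 9 = 3, so x[58] = x[4] = 6.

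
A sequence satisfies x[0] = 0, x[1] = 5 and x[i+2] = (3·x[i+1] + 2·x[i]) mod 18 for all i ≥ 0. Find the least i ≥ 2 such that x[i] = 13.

7

Computing terms: x[0] = 0, x[1] = 5, x[2] = 15, x[3] = 1, x[4] = 15, x[5] = 11, x[6] = 9, x[7] = 13, x[8] = 3, x[9] = 17, x[10] = 3, x[11] = 7, x[12] = 9, x[13] = 5, x[14] = 15.
Since (x[13], x[14]) = (x[1], x[2]) = (5, 15) (two consecutive terms determine the rest), the sequence is eventually periodic: after a pre-period of length 1 it cycles with period 12.
The value 13 first appears (with i ≥ 2) at x[7].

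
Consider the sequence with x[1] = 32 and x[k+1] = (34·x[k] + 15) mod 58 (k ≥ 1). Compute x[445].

37

Computing terms: x[1] = 32; x[2] = 1; x[3] = 49; x[4] = 57; x[5] = 39; x[6] = 7; x[7] = 21; x[8] = 33; x[9] = 35; x[10] = 45; x[11] = 37; x[12] = 55; x[13] = 29; x[14] = 15; x[15] = 3; x[16] = 1.
Since x[16] = x[2] = 1, the sequence is eventually periodic: after a pre-period of length 1 it cycles with period 14.
For k ≥ 2, x[k] depends only on (k - 2) mod 14. (445 - 2) mod 14 = 9, so x[445] = x[11] = 37.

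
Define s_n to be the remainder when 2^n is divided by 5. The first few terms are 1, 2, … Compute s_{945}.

2

Computing terms: s_0 = 1; s_1 = 2; s_2 = 4; s_3 = 3; s_4 = 1.
Since s_4 = s_0 = 1, the sequence is periodic with period 4.
(945 - 0) mod 4 = 1, so s_{945} = s_1 = 2.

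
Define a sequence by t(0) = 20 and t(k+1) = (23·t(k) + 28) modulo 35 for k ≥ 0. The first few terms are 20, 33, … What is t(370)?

t(0) = 20,  t(1) = 33,  t(2) = 17,  t(3) = 34,  t(4) = 5,  t(5) = 3,  t(6) = 27,  t(7) = 19,  t(8) = 10,  t(9) = 13,  t(10) = 12,  t(11) = 24,  t(12) = 20.
The sequence repeats with period 12.
(370 - 0) mod 12 = 10, so t(370) = t(10) = 12.

12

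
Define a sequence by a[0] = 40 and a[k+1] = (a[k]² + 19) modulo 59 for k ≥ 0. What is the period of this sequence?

6

Listing terms: a[0] = 40; a[1] = 26; a[2] = 46; a[3] = 11; a[4] = 22; a[5] = 31; a[6] = 36; a[7] = 17; a[8] = 13; a[9] = 11.
Since a[9] = a[3] = 11, the sequence is eventually periodic: after a pre-period of length 3 it cycles with period 6.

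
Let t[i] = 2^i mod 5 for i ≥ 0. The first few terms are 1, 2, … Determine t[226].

We have t[0] = 1,  t[1] = 2,  t[2] = 4,  t[3] = 3,  t[4] = 1.
The sequence repeats with period 4.
(226 - 0) mod 4 = 2, so t[226] = t[2] = 4.

4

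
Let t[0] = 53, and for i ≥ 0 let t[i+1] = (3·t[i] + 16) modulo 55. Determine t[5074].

16

t[0] = 53, t[1] = 10, t[2] = 46, t[3] = 44, t[4] = 38, t[5] = 20, t[6] = 21, t[7] = 24, t[8] = 33, t[9] = 5, t[10] = 31, t[11] = 54, t[12] = 13, t[13] = 0, t[14] = 16, t[15] = 9, t[16] = 43, t[17] = 35, t[18] = 11, t[19] = 49, t[20] = 53.
The sequence repeats with period 20.
So t[5074] = t[0 + ((5074-0) mod 20)] = t[14] = 16.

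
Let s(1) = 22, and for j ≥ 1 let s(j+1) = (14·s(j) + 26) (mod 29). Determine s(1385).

s(1) = 22, s(2) = 15, s(3) = 4, s(4) = 24, s(5) = 14, s(6) = 19, s(7) = 2, s(8) = 25, s(9) = 28, s(10) = 12, s(11) = 20, s(12) = 16, s(13) = 18, s(14) = 17, s(15) = 3, s(16) = 10, s(17) = 21, s(18) = 1, s(19) = 11, s(20) = 6, s(21) = 23, s(22) = 0, s(23) = 26, s(24) = 13, s(25) = 5, s(26) = 9, s(27) = 7, s(28) = 8, s(29) = 22.
The sequence repeats with period 28.
(1385 - 1) mod 28 = 12, so s(1385) = s(13) = 18.

18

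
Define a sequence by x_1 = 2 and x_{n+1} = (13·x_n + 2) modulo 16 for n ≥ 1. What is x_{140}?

Computing terms: x_1 = 2, x_2 = 12, x_3 = 14, x_4 = 8, x_5 = 10, x_6 = 4, x_7 = 6, x_8 = 0, x_9 = 2.
The sequence repeats with period 8.
So x_{140} = x_{1 + ((140-1) mod 8)} = x_4 = 8.

8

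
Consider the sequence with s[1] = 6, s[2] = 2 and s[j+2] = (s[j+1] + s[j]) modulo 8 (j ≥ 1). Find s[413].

2

We have s[1] = 6,  s[2] = 2,  s[3] = 0,  s[4] = 2,  s[5] = 2,  s[6] = 4,  s[7] = 6,  s[8] = 2.
Since (s[7], s[8]) = (s[1], s[2]) = (6, 2) (two consecutive terms determine the rest), the sequence is periodic with period 6.
So s[413] = s[1 + ((413-1) mod 6)] = s[5] = 2.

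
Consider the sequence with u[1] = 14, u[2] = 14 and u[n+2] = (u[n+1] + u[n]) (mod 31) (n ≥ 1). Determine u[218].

15

We have u[1] = 14,  u[2] = 14,  u[3] = 28,  u[4] = 11,  u[5] = 8,  u[6] = 19,  u[7] = 27,  u[8] = 15,  u[9] = 11,  u[10] = 26,  u[11] = 6,  u[12] = 1,  u[13] = 7,  u[14] = 8,  u[15] = 15,  u[16] = 23,  u[17] = 7,  u[18] = 30,  u[19] = 6,  u[20] = 5,  u[21] = 11,  u[22] = 16,  u[23] = 27,  u[24] = 12,  u[25] = 8,  u[26] = 20,  u[27] = 28,  u[28] = 17,  u[29] = 14,  u[30] = 0,  u[31] = 14,  u[32] = 14.
The sequence repeats with period 30.
(218 - 1) mod 30 = 7, so u[218] = u[8] = 15.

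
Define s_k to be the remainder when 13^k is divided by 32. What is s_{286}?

s_0 = 1, s_1 = 13, s_2 = 9, s_3 = 21, s_4 = 17, s_5 = 29, s_6 = 25, s_7 = 5, s_8 = 1.
The sequence repeats with period 8.
So s_{286} = s_{0 + ((286-0) mod 8)} = s_6 = 25.

25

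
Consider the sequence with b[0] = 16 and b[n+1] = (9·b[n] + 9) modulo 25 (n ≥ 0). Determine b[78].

21

Listing terms: b[0] = 16,  b[1] = 3,  b[2] = 11,  b[3] = 8,  b[4] = 6,  b[5] = 13,  b[6] = 1,  b[7] = 18,  b[8] = 21,  b[9] = 23,  b[10] = 16.
The sequence repeats with period 10.
(78 - 0) mod 10 = 8, so b[78] = b[8] = 21.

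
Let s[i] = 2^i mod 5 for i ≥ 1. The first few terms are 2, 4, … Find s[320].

Computing terms: s[1] = 2,  s[2] = 4,  s[3] = 3,  s[4] = 1,  s[5] = 2.
The sequence repeats with period 4.
So s[320] = s[1 + ((320-1) mod 4)] = s[4] = 1.

1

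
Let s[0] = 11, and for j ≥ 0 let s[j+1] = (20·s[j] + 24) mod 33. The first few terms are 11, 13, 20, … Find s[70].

Listing terms: s[0] = 11; s[1] = 13; s[2] = 20; s[3] = 28; s[4] = 23; s[5] = 22; s[6] = 2; s[7] = 31; s[8] = 17; s[9] = 1; s[10] = 11.
The sequence repeats with period 10.
(70 - 0) mod 10 = 0, so s[70] = s[0] = 11.

11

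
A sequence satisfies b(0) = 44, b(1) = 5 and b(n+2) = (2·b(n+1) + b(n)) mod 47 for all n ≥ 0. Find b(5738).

34

b(0) = 44; b(1) = 5; b(2) = 7; b(3) = 19; b(4) = 45; b(5) = 15; b(6) = 28; b(7) = 24; b(8) = 29; b(9) = 35; b(10) = 5; b(11) = 45; b(12) = 1; b(13) = 0; b(14) = 1; b(15) = 2; b(16) = 5; b(17) = 12; b(18) = 29; b(19) = 23; b(20) = 28; b(21) = 32; b(22) = 45; b(23) = 28; b(24) = 7; b(25) = 42; b(26) = 44; b(27) = 36; b(28) = 22; b(29) = 33; b(30) = 41; b(31) = 21; b(32) = 36; b(33) = 46; b(34) = 34; b(35) = 20; b(36) = 27; b(37) = 27; b(38) = 34; b(39) = 1; b(40) = 36; b(41) = 26; b(42) = 41; b(43) = 14; b(44) = 22; b(45) = 11; b(46) = 44; b(47) = 5.
Since (b(46), b(47)) = (b(0), b(1)) = (44, 5) (two consecutive terms determine the rest), the sequence is periodic with period 46.
(5738 - 0) mod 46 = 34, so b(5738) = b(34) = 34.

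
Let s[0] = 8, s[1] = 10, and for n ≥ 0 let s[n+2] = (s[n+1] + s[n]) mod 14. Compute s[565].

4

Computing terms: s[0] = 8,  s[1] = 10,  s[2] = 4,  s[3] = 0,  s[4] = 4,  s[5] = 4,  s[6] = 8,  s[7] = 12,  s[8] = 6,  s[9] = 4,  s[10] = 10,  s[11] = 0,  s[12] = 10,  s[13] = 10,  s[14] = 6,  s[15] = 2,  s[16] = 8,  s[17] = 10.
The sequence repeats with period 16.
So s[565] = s[0 + ((565-0) mod 16)] = s[5] = 4.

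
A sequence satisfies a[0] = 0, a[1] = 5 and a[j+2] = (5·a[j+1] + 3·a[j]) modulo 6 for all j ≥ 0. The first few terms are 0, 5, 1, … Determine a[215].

5

Listing terms: a[0] = 0,  a[1] = 5,  a[2] = 1,  a[3] = 2,  a[4] = 1,  a[5] = 5,  a[6] = 4,  a[7] = 5,  a[8] = 1.
Since (a[7], a[8]) = (a[1], a[2]) = (5, 1) (two consecutive terms determine the rest), the sequence is eventually periodic: after a pre-period of length 1 it cycles with period 6.
For j ≥ 1, a[j] depends only on (j - 1) mod 6. (215 - 1) mod 6 = 4, so a[215] = a[5] = 5.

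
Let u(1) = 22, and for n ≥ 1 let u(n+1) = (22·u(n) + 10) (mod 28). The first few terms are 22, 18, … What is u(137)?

10

Listing terms: u(1) = 22,  u(2) = 18,  u(3) = 14,  u(4) = 10,  u(5) = 6,  u(6) = 2,  u(7) = 26,  u(8) = 22.
Since u(8) = u(1) = 22, the sequence is periodic with period 7.
(137 - 1) mod 7 = 3, so u(137) = u(4) = 10.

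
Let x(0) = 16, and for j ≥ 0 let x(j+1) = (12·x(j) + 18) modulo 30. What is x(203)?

We have x(0) = 16,  x(1) = 0,  x(2) = 18,  x(3) = 24,  x(4) = 6,  x(5) = 0.
Since x(5) = x(1) = 0, the sequence is eventually periodic: after a pre-period of length 1 it cycles with period 4.
For j ≥ 1, x(j) depends only on (j - 1) mod 4. (203 - 1) mod 4 = 2, so x(203) = x(3) = 24.

24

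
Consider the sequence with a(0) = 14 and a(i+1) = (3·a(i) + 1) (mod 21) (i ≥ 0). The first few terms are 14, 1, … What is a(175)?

1

Listing terms: a(0) = 14; a(1) = 1; a(2) = 4; a(3) = 13; a(4) = 19; a(5) = 16; a(6) = 7; a(7) = 1.
Since a(7) = a(1) = 1, the sequence is eventually periodic: after a pre-period of length 1 it cycles with period 6.
For i ≥ 1, a(i) depends only on (i - 1) mod 6. (175 - 1) mod 6 = 0, so a(175) = a(1) = 1.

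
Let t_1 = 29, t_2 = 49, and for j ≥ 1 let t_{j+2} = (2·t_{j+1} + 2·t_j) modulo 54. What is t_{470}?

4

Computing terms: t_1 = 29; t_2 = 49; t_3 = 48; t_4 = 32; t_5 = 52; t_6 = 6; t_7 = 8; t_8 = 28; t_9 = 18; t_{10} = 38; t_{11} = 4; t_{12} = 30; t_{13} = 14; t_{14} = 34; t_{15} = 42; t_{16} = 44; t_{17} = 10; t_{18} = 0; t_{19} = 20; t_{20} = 40; t_{21} = 12; t_{22} = 50; t_{23} = 16; t_{24} = 24; t_{25} = 26; t_{26} = 46; t_{27} = 36; t_{28} = 2; t_{29} = 22; t_{30} = 48; t_{31} = 32.
Since (t_{30}, t_{31}) = (t_3, t_4) = (48, 32) (two consecutive terms determine the rest), the sequence is eventually periodic: after a pre-period of length 2 it cycles with period 27.
For j ≥ 3, t_j depends only on (j - 3) mod 27. (470 - 3) mod 27 = 8, so t_{470} = t_{11} = 4.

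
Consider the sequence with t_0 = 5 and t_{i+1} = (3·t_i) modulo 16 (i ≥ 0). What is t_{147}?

7

Computing terms: t_0 = 5,  t_1 = 15,  t_2 = 13,  t_3 = 7,  t_4 = 5.
The sequence repeats with period 4.
(147 - 0) mod 4 = 3, so t_{147} = t_3 = 7.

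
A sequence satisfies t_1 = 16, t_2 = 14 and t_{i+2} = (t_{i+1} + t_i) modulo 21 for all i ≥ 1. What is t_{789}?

11

t_1 = 16; t_2 = 14; t_3 = 9; t_4 = 2; t_5 = 11; t_6 = 13; t_7 = 3; t_8 = 16; t_9 = 19; t_{10} = 14; t_{11} = 12; t_{12} = 5; t_{13} = 17; t_{14} = 1; t_{15} = 18; t_{16} = 19; t_{17} = 16; t_{18} = 14.
Since (t_{17}, t_{18}) = (t_1, t_2) = (16, 14) (two consecutive terms determine the rest), the sequence is periodic with period 16.
So t_{789} = t_{1 + ((789-1) mod 16)} = t_5 = 11.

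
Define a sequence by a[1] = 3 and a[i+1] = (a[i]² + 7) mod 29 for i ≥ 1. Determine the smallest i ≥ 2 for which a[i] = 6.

Computing terms: a[1] = 3, a[2] = 16, a[3] = 2, a[4] = 11, a[5] = 12, a[6] = 6, a[7] = 14, a[8] = 0, a[9] = 7, a[10] = 27, a[11] = 11.
Since a[11] = a[4] = 11, the sequence is eventually periodic: after a pre-period of length 3 it cycles with period 7.
The value 6 first appears (with i ≥ 2) at a[6].

6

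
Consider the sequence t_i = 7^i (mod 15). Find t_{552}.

Listing terms: t_0 = 1,  t_1 = 7,  t_2 = 4,  t_3 = 13,  t_4 = 1.
Since t_4 = t_0 = 1, the sequence is periodic with period 4.
(552 - 0) mod 4 = 0, so t_{552} = t_0 = 1.

1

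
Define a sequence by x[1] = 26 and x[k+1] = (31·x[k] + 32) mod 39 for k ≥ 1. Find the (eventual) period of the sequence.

12

Computing terms: x[1] = 26,  x[2] = 19,  x[3] = 36,  x[4] = 17,  x[5] = 13,  x[6] = 6,  x[7] = 23,  x[8] = 4,  x[9] = 0,  x[10] = 32,  x[11] = 10,  x[12] = 30,  x[13] = 26.
The sequence repeats with period 12.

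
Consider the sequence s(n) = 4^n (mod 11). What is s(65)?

We have s(0) = 1,  s(1) = 4,  s(2) = 5,  s(3) = 9,  s(4) = 3,  s(5) = 1.
The sequence repeats with period 5.
(65 - 0) mod 5 = 0, so s(65) = s(0) = 1.

1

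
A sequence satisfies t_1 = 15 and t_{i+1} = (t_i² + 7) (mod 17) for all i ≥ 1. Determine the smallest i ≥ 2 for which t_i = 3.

4

Listing terms: t_1 = 15,  t_2 = 11,  t_3 = 9,  t_4 = 3,  t_5 = 16,  t_6 = 8,  t_7 = 3.
Since t_7 = t_4 = 3, the sequence is eventually periodic: after a pre-period of length 3 it cycles with period 3.
The value 3 first appears (with i ≥ 2) at t_4.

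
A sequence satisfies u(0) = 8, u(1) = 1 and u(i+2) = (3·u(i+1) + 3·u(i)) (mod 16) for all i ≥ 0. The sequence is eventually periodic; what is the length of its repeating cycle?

u(0) = 8, u(1) = 1, u(2) = 11, u(3) = 4, u(4) = 13, u(5) = 3, u(6) = 0, u(7) = 9, u(8) = 11, u(9) = 12, u(10) = 5, u(11) = 3, u(12) = 8, u(13) = 1.
Since (u(12), u(13)) = (u(0), u(1)) = (8, 1) (two consecutive terms determine the rest), the sequence is periodic with period 12.

12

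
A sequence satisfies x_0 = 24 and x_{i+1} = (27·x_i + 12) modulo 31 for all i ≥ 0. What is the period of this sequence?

Computing terms: x_0 = 24; x_1 = 9; x_2 = 7; x_3 = 15; x_4 = 14; x_5 = 18; x_6 = 2; x_7 = 4; x_8 = 27; x_9 = 28; x_{10} = 24.
Since x_{10} = x_0 = 24, the sequence is periodic with period 10.

10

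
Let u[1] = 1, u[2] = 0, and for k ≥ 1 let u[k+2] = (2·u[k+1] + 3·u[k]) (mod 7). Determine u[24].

Computing terms: u[1] = 1; u[2] = 0; u[3] = 3; u[4] = 6; u[5] = 0; u[6] = 4; u[7] = 1; u[8] = 0.
The sequence repeats with period 6.
(24 - 1) mod 6 = 5, so u[24] = u[6] = 4.

4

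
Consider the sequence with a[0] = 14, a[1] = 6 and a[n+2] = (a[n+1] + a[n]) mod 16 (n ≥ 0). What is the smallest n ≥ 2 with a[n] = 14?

4

a[0] = 14, a[1] = 6, a[2] = 4, a[3] = 10, a[4] = 14, a[5] = 8, a[6] = 6, a[7] = 14, a[8] = 4, a[9] = 2, a[10] = 6, a[11] = 8, a[12] = 14, a[13] = 6.
Since (a[12], a[13]) = (a[0], a[1]) = (14, 6) (two consecutive terms determine the rest), the sequence is periodic with period 12.
The value 14 first appears (with n ≥ 2) at a[4].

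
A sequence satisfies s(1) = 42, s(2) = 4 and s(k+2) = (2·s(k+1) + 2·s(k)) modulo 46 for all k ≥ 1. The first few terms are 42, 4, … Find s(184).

30

Computing terms: s(1) = 42, s(2) = 4, s(3) = 0, s(4) = 8, s(5) = 16, s(6) = 2, s(7) = 36, s(8) = 30, s(9) = 40, s(10) = 2, s(11) = 38, s(12) = 34, s(13) = 6, s(14) = 34, s(15) = 34, s(16) = 44, s(17) = 18, s(18) = 32, s(19) = 8, s(20) = 34, s(21) = 38, s(22) = 6, s(23) = 42, s(24) = 4.
Since (s(23), s(24)) = (s(1), s(2)) = (42, 4) (two consecutive terms determine the rest), the sequence is periodic with period 22.
So s(184) = s(1 + ((184-1) mod 22)) = s(8) = 30.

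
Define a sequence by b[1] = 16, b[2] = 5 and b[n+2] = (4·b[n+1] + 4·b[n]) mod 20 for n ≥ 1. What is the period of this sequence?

3

We have b[1] = 16; b[2] = 5; b[3] = 4; b[4] = 16; b[5] = 0; b[6] = 4; b[7] = 16.
Since (b[6], b[7]) = (b[3], b[4]) = (4, 16) (two consecutive terms determine the rest), the sequence is eventually periodic: after a pre-period of length 2 it cycles with period 3.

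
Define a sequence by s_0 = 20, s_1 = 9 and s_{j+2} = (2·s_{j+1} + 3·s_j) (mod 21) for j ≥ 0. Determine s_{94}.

We have s_0 = 20, s_1 = 9, s_2 = 15, s_3 = 15, s_4 = 12, s_5 = 6, s_6 = 6, s_7 = 9, s_8 = 15.
Since (s_7, s_8) = (s_1, s_2) = (9, 15) (two consecutive terms determine the rest), the sequence is eventually periodic: after a pre-period of length 1 it cycles with period 6.
For j ≥ 1, s_j depends only on (j - 1) mod 6. (94 - 1) mod 6 = 3, so s_{94} = s_4 = 12.

12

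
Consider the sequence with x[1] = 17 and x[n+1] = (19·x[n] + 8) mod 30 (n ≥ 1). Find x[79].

17

We have x[1] = 17, x[2] = 1, x[3] = 27, x[4] = 11, x[5] = 7, x[6] = 21, x[7] = 17.
The sequence repeats with period 6.
(79 - 1) mod 6 = 0, so x[79] = x[1] = 17.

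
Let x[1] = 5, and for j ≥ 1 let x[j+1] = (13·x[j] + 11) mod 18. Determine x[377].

7

Computing terms: x[1] = 5, x[2] = 4, x[3] = 9, x[4] = 2, x[5] = 1, x[6] = 6, x[7] = 17, x[8] = 16, x[9] = 3, x[10] = 14, x[11] = 13, x[12] = 0, x[13] = 11, x[14] = 10, x[15] = 15, x[16] = 8, x[17] = 7, x[18] = 12, x[19] = 5.
The sequence repeats with period 18.
So x[377] = x[1 + ((377-1) mod 18)] = x[17] = 7.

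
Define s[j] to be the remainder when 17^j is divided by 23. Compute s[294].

18

s[0] = 1,  s[1] = 17,  s[2] = 13,  s[3] = 14,  s[4] = 8,  s[5] = 21,  s[6] = 12,  s[7] = 20,  s[8] = 18,  s[9] = 7,  s[10] = 4,  s[11] = 22,  s[12] = 6,  s[13] = 10,  s[14] = 9,  s[15] = 15,  s[16] = 2,  s[17] = 11,  s[18] = 3,  s[19] = 5,  s[20] = 16,  s[21] = 19,  s[22] = 1.
Since s[22] = s[0] = 1, the sequence is periodic with period 22.
(294 - 0) mod 22 = 8, so s[294] = s[8] = 18.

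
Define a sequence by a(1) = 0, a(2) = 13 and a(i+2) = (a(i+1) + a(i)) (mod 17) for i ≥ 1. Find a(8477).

a(1) = 0; a(2) = 13; a(3) = 13; a(4) = 9; a(5) = 5; a(6) = 14; a(7) = 2; a(8) = 16; a(9) = 1; a(10) = 0; a(11) = 1; a(12) = 1; a(13) = 2; a(14) = 3; a(15) = 5; a(16) = 8; a(17) = 13; a(18) = 4; a(19) = 0; a(20) = 4; a(21) = 4; a(22) = 8; a(23) = 12; a(24) = 3; a(25) = 15; a(26) = 1; a(27) = 16; a(28) = 0; a(29) = 16; a(30) = 16; a(31) = 15; a(32) = 14; a(33) = 12; a(34) = 9; a(35) = 4; a(36) = 13; a(37) = 0; a(38) = 13.
Since (a(37), a(38)) = (a(1), a(2)) = (0, 13) (two consecutive terms determine the rest), the sequence is periodic with period 36.
(8477 - 1) mod 36 = 16, so a(8477) = a(17) = 13.

13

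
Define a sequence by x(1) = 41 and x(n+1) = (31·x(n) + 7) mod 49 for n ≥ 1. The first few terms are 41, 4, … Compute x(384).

9

We have x(1) = 41,  x(2) = 4,  x(3) = 33,  x(4) = 1,  x(5) = 38,  x(6) = 9,  x(7) = 41.
Since x(7) = x(1) = 41, the sequence is periodic with period 6.
So x(384) = x(1 + ((384-1) mod 6)) = x(6) = 9.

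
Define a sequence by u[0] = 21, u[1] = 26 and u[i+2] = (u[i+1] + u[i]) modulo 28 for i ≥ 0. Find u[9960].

21

Listing terms: u[0] = 21, u[1] = 26, u[2] = 19, u[3] = 17, u[4] = 8, u[5] = 25, u[6] = 5, u[7] = 2, u[8] = 7, u[9] = 9, u[10] = 16, u[11] = 25, u[12] = 13, u[13] = 10, u[14] = 23, u[15] = 5, u[16] = 0, u[17] = 5, u[18] = 5, u[19] = 10, u[20] = 15, u[21] = 25, u[22] = 12, u[23] = 9, u[24] = 21, u[25] = 2, u[26] = 23, u[27] = 25, u[28] = 20, u[29] = 17, u[30] = 9, u[31] = 26, u[32] = 7, u[33] = 5, u[34] = 12, u[35] = 17, u[36] = 1, u[37] = 18, u[38] = 19, u[39] = 9, u[40] = 0, u[41] = 9, u[42] = 9, u[43] = 18, u[44] = 27, u[45] = 17, u[46] = 16, u[47] = 5, u[48] = 21, u[49] = 26.
The sequence repeats with period 48.
(9960 - 0) mod 48 = 24, so u[9960] = u[24] = 21.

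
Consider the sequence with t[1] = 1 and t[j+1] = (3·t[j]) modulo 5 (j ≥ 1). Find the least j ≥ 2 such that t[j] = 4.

3

We have t[1] = 1,  t[2] = 3,  t[3] = 4,  t[4] = 2,  t[5] = 1.
Since t[5] = t[1] = 1, the sequence is periodic with period 4.
The value 4 first appears (with j ≥ 2) at t[3].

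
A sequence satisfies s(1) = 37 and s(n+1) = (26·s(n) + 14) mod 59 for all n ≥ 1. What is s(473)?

8

s(1) = 37, s(2) = 32, s(3) = 20, s(4) = 3, s(5) = 33, s(6) = 46, s(7) = 30, s(8) = 27, s(9) = 8, s(10) = 45, s(11) = 4, s(12) = 0, s(13) = 14, s(14) = 24, s(15) = 48, s(16) = 23, s(17) = 22, s(18) = 55, s(19) = 28, s(20) = 34, s(21) = 13, s(22) = 57, s(23) = 21, s(24) = 29, s(25) = 1, s(26) = 40, s(27) = 51, s(28) = 42, s(29) = 44, s(30) = 37.
Since s(30) = s(1) = 37, the sequence is periodic with period 29.
(473 - 1) mod 29 = 8, so s(473) = s(9) = 8.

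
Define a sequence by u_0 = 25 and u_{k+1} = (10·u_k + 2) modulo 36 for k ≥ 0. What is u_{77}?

26

We have u_0 = 25,  u_1 = 0,  u_2 = 2,  u_3 = 22,  u_4 = 6,  u_5 = 26,  u_6 = 10,  u_7 = 30,  u_8 = 14,  u_9 = 34,  u_{10} = 18,  u_{11} = 2.
Since u_{11} = u_2 = 2, the sequence is eventually periodic: after a pre-period of length 2 it cycles with period 9.
For k ≥ 2, u_k depends only on (k - 2) mod 9. (77 - 2) mod 9 = 3, so u_{77} = u_5 = 26.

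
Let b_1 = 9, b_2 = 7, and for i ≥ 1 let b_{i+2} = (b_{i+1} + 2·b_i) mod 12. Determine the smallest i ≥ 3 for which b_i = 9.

7

Computing terms: b_1 = 9; b_2 = 7; b_3 = 1; b_4 = 3; b_5 = 5; b_6 = 11; b_7 = 9; b_8 = 7.
The sequence repeats with period 6.
The value 9 next appears (with i ≥ 3) at b_7.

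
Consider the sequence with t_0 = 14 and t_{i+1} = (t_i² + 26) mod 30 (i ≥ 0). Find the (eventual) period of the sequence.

6

Computing terms: t_0 = 14, t_1 = 12, t_2 = 20, t_3 = 6, t_4 = 2, t_5 = 0, t_6 = 26, t_7 = 12.
Since t_7 = t_1 = 12, the sequence is eventually periodic: after a pre-period of length 1 it cycles with period 6.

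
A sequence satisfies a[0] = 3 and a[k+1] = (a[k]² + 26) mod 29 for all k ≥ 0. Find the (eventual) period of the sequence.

5

We have a[0] = 3,  a[1] = 6,  a[2] = 4,  a[3] = 13,  a[4] = 21,  a[5] = 3.
The sequence repeats with period 5.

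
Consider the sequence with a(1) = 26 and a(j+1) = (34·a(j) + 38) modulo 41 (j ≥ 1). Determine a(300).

40

Listing terms: a(1) = 26,  a(2) = 20,  a(3) = 21,  a(4) = 14,  a(5) = 22,  a(6) = 7,  a(7) = 30,  a(8) = 33,  a(9) = 12,  a(10) = 36,  a(11) = 32,  a(12) = 19,  a(13) = 28,  a(14) = 6,  a(15) = 37,  a(16) = 25,  a(17) = 27,  a(18) = 13,  a(19) = 29,  a(20) = 40,  a(21) = 4,  a(22) = 10,  a(23) = 9,  a(24) = 16,  a(25) = 8,  a(26) = 23,  a(27) = 0,  a(28) = 38,  a(29) = 18,  a(30) = 35,  a(31) = 39,  a(32) = 11,  a(33) = 2,  a(34) = 24,  a(35) = 34,  a(36) = 5,  a(37) = 3,  a(38) = 17,  a(39) = 1,  a(40) = 31,  a(41) = 26.
The sequence repeats with period 40.
(300 - 1) mod 40 = 19, so a(300) = a(20) = 40.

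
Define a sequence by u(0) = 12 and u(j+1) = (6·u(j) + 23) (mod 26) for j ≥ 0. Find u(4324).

We have u(0) = 12,  u(1) = 17,  u(2) = 21,  u(3) = 19,  u(4) = 7,  u(5) = 13,  u(6) = 23,  u(7) = 5,  u(8) = 1,  u(9) = 3,  u(10) = 15,  u(11) = 9,  u(12) = 25,  u(13) = 17.
Since u(13) = u(1) = 17, the sequence is eventually periodic: after a pre-period of length 1 it cycles with period 12.
For j ≥ 1, u(j) depends only on (j - 1) mod 12. (4324 - 1) mod 12 = 3, so u(4324) = u(4) = 7.

7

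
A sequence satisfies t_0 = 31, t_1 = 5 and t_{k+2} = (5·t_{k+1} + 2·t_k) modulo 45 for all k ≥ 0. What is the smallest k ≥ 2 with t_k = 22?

We have t_0 = 31; t_1 = 5; t_2 = 42; t_3 = 40; t_4 = 14; t_5 = 15; t_6 = 13; t_7 = 5; t_8 = 6; t_9 = 40; t_{10} = 32; t_{11} = 15; t_{12} = 4; t_{13} = 5; t_{14} = 33; t_{15} = 40; t_{16} = 41; t_{17} = 15; t_{18} = 22; t_{19} = 5; t_{20} = 24; t_{21} = 40; t_{22} = 23; t_{23} = 15; t_{24} = 31; t_{25} = 5.
Since (t_{24}, t_{25}) = (t_0, t_1) = (31, 5) (two consecutive terms determine the rest), the sequence is periodic with period 24.
The value 22 first appears (with k ≥ 2) at t_{18}.

18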